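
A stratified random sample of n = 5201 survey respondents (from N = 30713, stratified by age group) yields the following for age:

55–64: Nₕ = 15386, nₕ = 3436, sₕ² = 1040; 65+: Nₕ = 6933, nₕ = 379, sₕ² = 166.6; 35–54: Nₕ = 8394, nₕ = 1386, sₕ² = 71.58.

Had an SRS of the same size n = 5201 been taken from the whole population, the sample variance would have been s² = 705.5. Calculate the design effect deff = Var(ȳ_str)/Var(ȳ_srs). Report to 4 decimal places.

Var(ȳ_str) = Σ Wₕ²(1−fₕ)sₕ²/nₕ with Wₕ = Nₕ/30713:
  55–64: (15386/30713)²·(1−3436/15386)·1040/3436 = 0.05899692
  65+: (6933/30713)²·(1−379/6933)·166.6/379 = 0.021174782
  35–54: (8394/30713)²·(1−1386/8394)·71.58/1386 = 0.003220676
  → Var(ȳ_str) = 0.083392378.
Var(ȳ_srs) = (1 − 5201/30713)·705.5/5201 = 0.11267626.
deff = 0.083392378 / 0.11267626 = 0.7401.

0.7401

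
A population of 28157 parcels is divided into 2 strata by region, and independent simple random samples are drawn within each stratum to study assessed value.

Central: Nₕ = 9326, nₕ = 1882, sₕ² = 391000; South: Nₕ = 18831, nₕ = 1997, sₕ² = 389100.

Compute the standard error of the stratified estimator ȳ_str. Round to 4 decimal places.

Var(ȳ_str) = Σₕ Wₕ²(1 − fₕ)sₕ²/nₕ with Wₕ = Nₕ/N, N = 28157.
Central: Wₕ = 0.33121426; term = 0.33121426²·(1 − 0.20180142)·391000/1882 = 18.192239.
South: Wₕ = 0.66878574; term = 0.66878574²·(1 − 0.10604854)·389100/1997 = 77.906037.
Sum = 96.098276.
SE = √(96.098276) = 9.8030.

9.8030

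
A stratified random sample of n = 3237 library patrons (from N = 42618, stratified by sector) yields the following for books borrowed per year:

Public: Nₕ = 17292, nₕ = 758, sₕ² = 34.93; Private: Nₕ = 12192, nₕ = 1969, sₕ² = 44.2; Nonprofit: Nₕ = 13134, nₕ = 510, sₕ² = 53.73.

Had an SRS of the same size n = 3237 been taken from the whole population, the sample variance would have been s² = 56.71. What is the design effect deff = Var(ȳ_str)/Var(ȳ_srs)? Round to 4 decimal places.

Var(ȳ_str) = Σ Wₕ²(1−fₕ)sₕ²/nₕ with Wₕ = Nₕ/42618:
  Public: (17292/42618)²·(1−758/17292)·34.93/758 = 0.0072538139
  Private: (12192/42618)²·(1−1969/12192)·44.2/1969 = 0.0015404363
  Nonprofit: (13134/42618)²·(1−510/13134)·53.73/510 = 0.0096173303
  → Var(ȳ_str) = 0.018411581.
Var(ȳ_srs) = (1 − 3237/42618)·56.71/3237 = 0.01618865.
deff = 0.018411581 / 0.01618865 = 1.1373.

1.1373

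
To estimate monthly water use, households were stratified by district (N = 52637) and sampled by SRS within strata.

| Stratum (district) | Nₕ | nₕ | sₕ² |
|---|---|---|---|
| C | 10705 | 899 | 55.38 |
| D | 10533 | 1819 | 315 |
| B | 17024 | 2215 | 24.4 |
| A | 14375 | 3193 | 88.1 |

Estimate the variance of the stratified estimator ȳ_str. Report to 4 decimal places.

Var(ȳ_str) = Σₕ Wₕ²(1 − fₕ)sₕ²/nₕ with Wₕ = Nₕ/N, N = 52637.
C: Wₕ = 0.20337405; term = 0.20337405²·(1 − 0.08397945)·55.38/899 = 0.0023339393.
D: Wₕ = 0.20010639; term = 0.20010639²·(1 − 0.17269534)·315/1819 = 0.0057367409.
B: Wₕ = 0.32342269; term = 0.32342269²·(1 − 0.13011043)·24.4/2215 = 0.0010023541.
A: Wₕ = 0.27309687; term = 0.27309687²·(1 − 0.22212174)·88.1/3193 = 0.0016007447.
Sum = 0.010673779.

0.0107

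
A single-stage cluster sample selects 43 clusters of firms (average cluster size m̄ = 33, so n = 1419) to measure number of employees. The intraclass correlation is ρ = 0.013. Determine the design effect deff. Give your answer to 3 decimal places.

1.416

deff = 1 + (33 − 1)·0.013 = 1 + 0.416 = 1.416.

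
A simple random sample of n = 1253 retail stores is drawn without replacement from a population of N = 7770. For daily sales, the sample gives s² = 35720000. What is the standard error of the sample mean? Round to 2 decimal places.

Under SRS without replacement, Var(ȳ) = (1 − f)·s²/n with f = n/N = 1253/7770 = 0.16126126.
Var(ȳ) = (1 − 0.16126126)·35720000/1253 = 0.83873874·28507.582 = 23910.413.
SE(ȳ) = √(23910.413) = 154.63.

154.63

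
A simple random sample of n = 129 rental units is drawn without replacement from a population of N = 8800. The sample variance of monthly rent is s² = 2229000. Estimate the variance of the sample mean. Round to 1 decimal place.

Under SRS without replacement, Var(ȳ) = (1 − f)·s²/n with f = n/N = 129/8800 = 0.01465909.
Var(ȳ) = (1 − 0.01465909)·2229000/129 = 0.98534091·17279.07 = 17025.774.

17025.8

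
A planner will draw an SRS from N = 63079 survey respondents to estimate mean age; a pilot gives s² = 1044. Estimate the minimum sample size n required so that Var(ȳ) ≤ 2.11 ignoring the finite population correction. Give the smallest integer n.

495

Without fpc, n₀ = s²/D = 1044/2.11 = 494.7867.
Rounding up, n = 495.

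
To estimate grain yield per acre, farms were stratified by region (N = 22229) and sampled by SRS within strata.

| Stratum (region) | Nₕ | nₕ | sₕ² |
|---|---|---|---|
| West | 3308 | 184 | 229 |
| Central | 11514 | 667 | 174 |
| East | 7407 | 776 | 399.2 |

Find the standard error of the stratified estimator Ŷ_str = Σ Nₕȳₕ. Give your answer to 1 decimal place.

Var(Ŷ_str) = Σₕ Nₕ²(1 − fₕ)sₕ²/nₕ.
West: 3308²·(1 − 184/3308)·229/184 = 1.2861576 × 10^7.
Central: 11514²·(1 − 667/11514)·174/667 = 3.2580615 × 10^7.
East: 7407²·(1 − 776/7407)·399.2/776 = 2.5266797 × 10^7.
Sum = 7.0708988 × 10^7.
SE = √(7.0708988 × 10^7) = 8408.9.

8408.9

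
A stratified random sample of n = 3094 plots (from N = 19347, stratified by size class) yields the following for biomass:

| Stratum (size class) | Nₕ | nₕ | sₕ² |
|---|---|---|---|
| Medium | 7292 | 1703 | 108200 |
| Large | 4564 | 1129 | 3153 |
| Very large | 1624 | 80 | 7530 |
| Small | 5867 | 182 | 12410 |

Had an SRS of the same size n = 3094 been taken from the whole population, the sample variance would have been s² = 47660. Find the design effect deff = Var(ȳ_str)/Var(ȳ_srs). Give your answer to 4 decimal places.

1.0619

Var(ȳ_str) = Σ Wₕ²(1−fₕ)sₕ²/nₕ with Wₕ = Nₕ/19347:
  Medium: (7292/19347)²·(1−1703/7292)·108200/1703 = 6.91777
  Large: (4564/19347)²·(1−1129/4564)·3153/1129 = 0.11697018
  Very large: (1624/19347)²·(1−80/1624)·7530/80 = 0.63053768
  Small: (5867/19347)²·(1−182/5867)·12410/182 = 6.0760269
  → Var(ȳ_str) = 13.741305.
Var(ȳ_srs) = (1 − 3094/19347)·47660/3094 = 12.940577.
deff = 13.741305 / 12.940577 = 1.0619.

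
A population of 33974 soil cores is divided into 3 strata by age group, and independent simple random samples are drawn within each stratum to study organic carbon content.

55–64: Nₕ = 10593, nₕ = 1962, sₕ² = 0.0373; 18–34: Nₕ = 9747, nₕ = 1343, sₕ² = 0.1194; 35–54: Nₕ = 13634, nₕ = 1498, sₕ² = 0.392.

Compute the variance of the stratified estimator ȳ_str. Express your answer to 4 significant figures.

4.533 × 10^-5

Var(ȳ_str) = Σₕ Wₕ²(1 − fₕ)sₕ²/nₕ with Wₕ = Nₕ/N, N = 33974.
55–64: Wₕ = 0.31179726; term = 0.31179726²·(1 − 0.18521665)·0.0373/1962 = 1.5059015 × 10^-6.
18–34: Wₕ = 0.28689586; term = 0.28689586²·(1 − 0.13778599)·0.1194/1343 = 6.3094566 × 10^-6.
35–54: Wₕ = 0.40130688; term = 0.40130688²·(1 − 0.10987238)·0.392/1498 = 3.7512823 × 10^-5.
Sum = 4.5328181 × 10^-5.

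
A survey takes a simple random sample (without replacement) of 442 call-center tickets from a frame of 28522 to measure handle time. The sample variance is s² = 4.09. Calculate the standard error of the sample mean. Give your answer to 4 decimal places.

0.0954

Under SRS without replacement, Var(ȳ) = (1 − f)·s²/n with f = n/N = 442/28522 = 0.01549681.
Var(ȳ) = (1 − 0.01549681)·4.09/442 = 0.98450319·0.0092533937 = 0.0091099956.
SE(ȳ) = √(0.0091099956) = 0.0954.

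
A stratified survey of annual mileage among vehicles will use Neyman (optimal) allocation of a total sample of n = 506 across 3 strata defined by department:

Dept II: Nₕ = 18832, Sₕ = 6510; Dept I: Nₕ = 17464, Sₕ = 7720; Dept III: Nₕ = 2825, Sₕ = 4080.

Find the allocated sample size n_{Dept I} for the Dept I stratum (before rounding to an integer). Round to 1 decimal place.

Neyman allocation: nₕ = n·NₕSₕ / Σⱼ NⱼSⱼ.
Σ NⱼSⱼ = 18832·6510 + 17464·7720 + 2825·4080 = 2.689444 × 10^8.
n_{Dept I} = 506·17464·7720 / (2.689444 × 10^8) = 253.7.

253.7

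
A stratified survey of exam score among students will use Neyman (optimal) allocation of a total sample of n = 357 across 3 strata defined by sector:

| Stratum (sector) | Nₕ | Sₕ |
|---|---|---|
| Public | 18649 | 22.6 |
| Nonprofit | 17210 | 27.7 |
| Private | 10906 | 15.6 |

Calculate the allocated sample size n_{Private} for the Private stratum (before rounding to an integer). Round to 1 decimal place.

56.9

Neyman allocation: nₕ = n·NₕSₕ / Σⱼ NⱼSⱼ.
Σ NⱼSⱼ = 18649·22.6 + 17210·27.7 + 10906·15.6 = 1.068318 × 10^6.
n_{Private} = 357·10906·15.6 / (1.068318 × 10^6) = 56.9.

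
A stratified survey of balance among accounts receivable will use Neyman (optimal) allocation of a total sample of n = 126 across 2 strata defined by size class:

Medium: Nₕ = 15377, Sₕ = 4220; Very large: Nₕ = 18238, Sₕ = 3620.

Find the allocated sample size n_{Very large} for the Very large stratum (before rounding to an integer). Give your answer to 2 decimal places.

Neyman allocation: nₕ = n·NₕSₕ / Σⱼ NⱼSⱼ.
Σ NⱼSⱼ = 15377·4220 + 18238·3620 = 1.309125 × 10^8.
n_{Very large} = 126·18238·3620 / (1.309125 × 10^8) = 63.54.

63.54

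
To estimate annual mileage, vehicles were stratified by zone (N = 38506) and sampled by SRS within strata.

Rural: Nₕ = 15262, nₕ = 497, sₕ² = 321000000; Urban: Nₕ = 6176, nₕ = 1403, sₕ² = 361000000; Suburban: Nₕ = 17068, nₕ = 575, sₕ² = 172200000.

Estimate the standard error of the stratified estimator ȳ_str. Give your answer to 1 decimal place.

400.2

Var(ȳ_str) = Σₕ Wₕ²(1 − fₕ)sₕ²/nₕ with Wₕ = Nₕ/N, N = 38506.
Rural: Wₕ = 0.39635381; term = 0.39635381²·(1 − 0.03256454)·321000000/497 = 98160.493.
Urban: Wₕ = 0.16039059; term = 0.16039059²·(1 − 0.22716969)·361000000/1403 = 5115.5395.
Suburban: Wₕ = 0.44325560; term = 0.44325560²·(1 − 0.03368877)·172200000/575 = 56857.896.
Sum = 160133.93.
SE = √(160133.93) = 400.2.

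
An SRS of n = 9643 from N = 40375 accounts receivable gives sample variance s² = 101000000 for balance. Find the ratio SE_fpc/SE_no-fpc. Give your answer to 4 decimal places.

0.8724

f = n/N = 9643/40375 = 0.23883591.
SE_no-fpc = √(s²/n) = 102.34217; SE_fpc = √((1−f)s²/n) = 89.288134.
Ratio = √(1−f) = 0.87244718.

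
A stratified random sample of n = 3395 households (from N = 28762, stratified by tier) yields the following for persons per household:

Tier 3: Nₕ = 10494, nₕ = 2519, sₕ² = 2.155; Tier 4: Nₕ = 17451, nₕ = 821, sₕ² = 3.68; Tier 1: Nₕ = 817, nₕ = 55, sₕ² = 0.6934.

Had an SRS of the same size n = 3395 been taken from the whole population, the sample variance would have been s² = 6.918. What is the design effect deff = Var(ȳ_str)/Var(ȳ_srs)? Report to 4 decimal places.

Var(ȳ_str) = Σ Wₕ²(1−fₕ)sₕ²/nₕ with Wₕ = Nₕ/28762:
  Tier 3: (10494/28762)²·(1−2519/10494)·2.155/2519 = 8.6547135 × 10^-5
  Tier 4: (17451/28762)²·(1−821/17451)·3.68/821 = 0.001572458
  Tier 1: (817/28762)²·(1−55/817)·0.6934/55 = 9.4876796 × 10^-6
  → Var(ȳ_str) = 0.0016684928.
Var(ȳ_srs) = (1 − 3395/28762)·6.918/3395 = 0.0017971768.
deff = 0.0016684928 / 0.0017971768 = 0.9284.

0.9284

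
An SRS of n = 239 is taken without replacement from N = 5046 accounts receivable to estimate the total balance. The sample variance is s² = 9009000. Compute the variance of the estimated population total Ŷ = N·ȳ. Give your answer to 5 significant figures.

Var(Ŷ) = N²·Var(ȳ) = N²·(1 − n/N)·s²/n.
f = 239/5046 = 0.04736425; Var(ȳ) = 0.95263575·9009000/239 = 35909.186.
Var(Ŷ) = 5046² · 35909.186 = 9.1432386 × 10^11.

9.1432 × 10^11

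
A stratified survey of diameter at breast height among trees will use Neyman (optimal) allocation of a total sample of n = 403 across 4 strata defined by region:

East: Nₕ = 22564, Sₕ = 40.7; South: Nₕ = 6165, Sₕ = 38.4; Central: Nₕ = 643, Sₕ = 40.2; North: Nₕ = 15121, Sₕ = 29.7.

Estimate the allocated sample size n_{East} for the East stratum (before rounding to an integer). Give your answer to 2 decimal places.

Neyman allocation: nₕ = n·NₕSₕ / Σⱼ NⱼSⱼ.
Σ NⱼSⱼ = 22564·40.7 + 6165·38.4 + 643·40.2 + 15121·29.7 = 1.6300331 × 10^6.
n_{East} = 403·22564·40.7 / (1.6300331 × 10^6) = 227.05.

227.05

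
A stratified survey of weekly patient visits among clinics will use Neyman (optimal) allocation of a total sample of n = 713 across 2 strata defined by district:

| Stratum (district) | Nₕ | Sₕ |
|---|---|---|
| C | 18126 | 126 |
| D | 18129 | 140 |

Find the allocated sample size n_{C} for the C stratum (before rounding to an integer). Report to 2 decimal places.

Neyman allocation: nₕ = n·NₕSₕ / Σⱼ NⱼSⱼ.
Σ NⱼSⱼ = 18126·126 + 18129·140 = 4.821936 × 10^6.
n_{C} = 713·18126·126 / (4.821936 × 10^6) = 337.71.

337.71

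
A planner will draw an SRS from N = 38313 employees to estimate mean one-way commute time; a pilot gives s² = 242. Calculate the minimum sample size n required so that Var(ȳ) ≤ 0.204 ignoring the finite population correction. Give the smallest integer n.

1187

Without fpc, n₀ = s²/D = 242/0.204 = 1186.2745.
Rounding up, n = 1187.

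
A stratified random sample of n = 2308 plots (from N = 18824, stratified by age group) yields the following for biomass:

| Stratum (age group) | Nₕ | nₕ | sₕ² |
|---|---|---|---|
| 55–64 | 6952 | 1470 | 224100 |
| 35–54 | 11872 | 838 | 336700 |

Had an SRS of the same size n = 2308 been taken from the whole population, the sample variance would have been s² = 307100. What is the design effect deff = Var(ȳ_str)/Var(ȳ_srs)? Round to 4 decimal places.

1.4128

Var(ȳ_str) = Σ Wₕ²(1−fₕ)sₕ²/nₕ with Wₕ = Nₕ/18824:
  55–64: (6952/18824)²·(1−1470/6952)·224100/1470 = 16.396437
  35–54: (11872/18824)²·(1−838/11872)·336700/838 = 148.53614
  → Var(ȳ_str) = 164.93258.
Var(ȳ_srs) = (1 − 2308/18824)·307100/2308 = 116.74465.
deff = 164.93258 / 116.74465 = 1.4128.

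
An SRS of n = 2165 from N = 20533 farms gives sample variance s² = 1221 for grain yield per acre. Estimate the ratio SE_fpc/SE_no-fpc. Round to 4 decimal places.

0.9458

f = n/N = 2165/20533 = 0.10544002.
SE_no-fpc = √(s²/n) = 0.75098088; SE_fpc = √((1−f)s²/n) = 0.71028659.
Ratio = √(1−f) = 0.94581181.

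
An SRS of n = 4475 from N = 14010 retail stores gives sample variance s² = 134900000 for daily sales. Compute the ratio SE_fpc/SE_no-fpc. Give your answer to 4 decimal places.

0.8250

f = n/N = 4475/14010 = 0.31941470.
SE_no-fpc = √(s²/n) = 173.62388; SE_fpc = √((1−f)s²/n) = 143.23552.
Ratio = √(1−f) = 0.82497594.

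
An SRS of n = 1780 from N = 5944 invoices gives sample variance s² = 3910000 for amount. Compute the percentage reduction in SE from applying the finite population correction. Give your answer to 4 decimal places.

f = n/N = 1780/5944 = 0.29946164.
SE_no-fpc = √(s²/n) = 46.868211; SE_fpc = √((1−f)s²/n) = 39.227835.
Ratio = √(1−f) = 0.83698170. Reduction = 100·(1 − 0.83698170) = 16.3018%.

16.3018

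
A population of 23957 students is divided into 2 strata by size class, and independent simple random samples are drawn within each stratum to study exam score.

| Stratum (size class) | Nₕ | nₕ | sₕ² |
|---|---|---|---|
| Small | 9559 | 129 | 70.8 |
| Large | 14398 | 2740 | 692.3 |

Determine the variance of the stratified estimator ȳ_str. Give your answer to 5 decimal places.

Var(ȳ_str) = Σₕ Wₕ²(1 − fₕ)sₕ²/nₕ with Wₕ = Nₕ/N, N = 23957.
Small: Wₕ = 0.39900655; term = 0.39900655²·(1 − 0.01349514)·70.8/129 = 0.086199121.
Large: Wₕ = 0.60099345; term = 0.60099345²·(1 − 0.19030421)·692.3/2740 = 0.07389331.
Sum = 0.16009243.

0.16009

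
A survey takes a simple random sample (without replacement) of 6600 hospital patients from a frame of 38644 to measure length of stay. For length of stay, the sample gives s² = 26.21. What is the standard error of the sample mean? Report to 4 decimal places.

Under SRS without replacement, Var(ȳ) = (1 − f)·s²/n with f = n/N = 6600/38644 = 0.17078977.
Var(ȳ) = (1 − 0.17078977)·26.21/6600 = 0.82921023·0.0039712121 = 0.0032929697.
SE(ȳ) = √(0.0032929697) = 0.0574.

0.0574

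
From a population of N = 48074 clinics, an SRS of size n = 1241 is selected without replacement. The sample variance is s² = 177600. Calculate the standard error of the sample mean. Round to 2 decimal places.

Under SRS without replacement, Var(ȳ) = (1 − f)·s²/n with f = n/N = 1241/48074 = 0.02581437.
Var(ȳ) = (1 − 0.02581437)·177600/1241 = 0.97418563·143.11039 = 139.41609.
SE(ȳ) = √(139.41609) = 11.81.

11.81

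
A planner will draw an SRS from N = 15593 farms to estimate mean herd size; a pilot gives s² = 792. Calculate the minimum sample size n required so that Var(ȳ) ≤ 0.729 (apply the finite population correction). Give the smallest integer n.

1016

Without fpc, n₀ = s²/D = 792/0.729 = 1086.4198.
With fpc, (1 − n/N)·s²/n ≤ D requires n ≥ n₀/(1 + n₀/N) = 1086.4198/(1 + 1086.4198/15593) = 1015.6555.
Rounding up, n = 1016.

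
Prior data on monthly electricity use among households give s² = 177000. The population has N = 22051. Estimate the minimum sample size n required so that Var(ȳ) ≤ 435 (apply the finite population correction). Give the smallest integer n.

400

Without fpc, n₀ = s²/D = 177000/435 = 406.8966.
With fpc, (1 − n/N)·s²/n ≤ D requires n ≥ n₀/(1 + n₀/N) = 406.8966/(1 + 406.8966/22051) = 399.5244.
Rounding up, n = 400.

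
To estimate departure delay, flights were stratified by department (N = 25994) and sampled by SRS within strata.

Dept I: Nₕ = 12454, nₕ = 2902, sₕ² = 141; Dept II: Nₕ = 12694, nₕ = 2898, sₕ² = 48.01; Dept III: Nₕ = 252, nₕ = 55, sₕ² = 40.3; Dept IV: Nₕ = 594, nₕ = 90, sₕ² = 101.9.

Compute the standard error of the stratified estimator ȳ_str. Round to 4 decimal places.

Var(ȳ_str) = Σₕ Wₕ²(1 − fₕ)sₕ²/nₕ with Wₕ = Nₕ/N, N = 25994.
Dept I: Wₕ = 0.47911056; term = 0.47911056²·(1 − 0.23301750)·141/2902 = 0.0085541852.
Dept II: Wₕ = 0.48834346; term = 0.48834346²·(1 − 0.22829683)·48.01/2898 = 0.0030488381.
Dept III: Wₕ = 0.00969454; term = 0.00969454²·(1 − 0.21825397)·40.3/55 = 5.3834774 × 10^-5.
Dept IV: Wₕ = 0.02285143; term = 0.02285143²·(1 − 0.15151515)·101.9/90 = 5.0165186 × 10^-4.
Sum = 0.01215851.
SE = √(0.01215851) = 0.1103.

0.1103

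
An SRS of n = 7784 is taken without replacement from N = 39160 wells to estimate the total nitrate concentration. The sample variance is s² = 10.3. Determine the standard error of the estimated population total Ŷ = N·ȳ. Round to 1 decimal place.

Var(Ŷ) = N²·Var(ȳ) = N²·(1 − n/N)·s²/n.
f = 7784/39160 = 0.19877426; Var(ȳ) = 0.80122574·10.3/7784 = 0.0010602036.
Var(Ŷ) = 39160² · 0.0010602036 = 1.6258282 × 10^6.
SE(Ŷ) = √(1.6258282 × 10^6) = 1275.1.

1275.1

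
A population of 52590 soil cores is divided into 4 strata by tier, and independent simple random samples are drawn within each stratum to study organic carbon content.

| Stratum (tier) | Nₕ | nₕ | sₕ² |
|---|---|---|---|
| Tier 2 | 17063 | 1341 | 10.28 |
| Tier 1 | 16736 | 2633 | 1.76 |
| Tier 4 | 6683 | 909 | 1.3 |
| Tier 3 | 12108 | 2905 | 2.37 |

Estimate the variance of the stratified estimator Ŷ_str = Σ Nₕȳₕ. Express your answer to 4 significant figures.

Var(Ŷ_str) = Σₕ Nₕ²(1 − fₕ)sₕ²/nₕ.
Tier 2: 17063²·(1 − 1341/17063)·10.28/1341 = 2.0564943 × 10^6.
Tier 1: 16736²·(1 − 2633/16736)·1.76/2633 = 157770.2.
Tier 4: 6683²·(1 − 909/6683)·1.3/909 = 55185.847.
Tier 3: 12108²·(1 − 2905/12108)·2.37/2905 = 90908.406.
Sum = 2.3603588 × 10^6.

2.360 × 10^6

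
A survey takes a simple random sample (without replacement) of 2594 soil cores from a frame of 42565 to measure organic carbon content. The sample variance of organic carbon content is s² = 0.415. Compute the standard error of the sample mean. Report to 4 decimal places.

Under SRS without replacement, Var(ȳ) = (1 − f)·s²/n with f = n/N = 2594/42565 = 0.06094209.
Var(ȳ) = (1 − 0.06094209)·0.415/2594 = 0.93905791·1.5998458 × 10^-4 = 1.5023479 × 10^-4.
SE(ȳ) = √(1.5023479 × 10^-4) = 0.0123.

0.0123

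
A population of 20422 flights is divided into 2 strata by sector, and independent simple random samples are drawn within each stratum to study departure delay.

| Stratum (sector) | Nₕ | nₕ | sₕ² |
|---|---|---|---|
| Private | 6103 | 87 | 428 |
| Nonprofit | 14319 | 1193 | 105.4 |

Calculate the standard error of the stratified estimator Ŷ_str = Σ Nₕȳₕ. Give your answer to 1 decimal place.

14043.8

Var(Ŷ_str) = Σₕ Nₕ²(1 − fₕ)sₕ²/nₕ.
Private: 6103²·(1 − 87/6103)·428/87 = 1.8062411 × 10^8.
Nonprofit: 14319²·(1 − 1193/14319)·105.4/1193 = 1.6605244 × 10^7.
Sum = 1.9722935 × 10^8.
SE = √(1.9722935 × 10^8) = 14043.8.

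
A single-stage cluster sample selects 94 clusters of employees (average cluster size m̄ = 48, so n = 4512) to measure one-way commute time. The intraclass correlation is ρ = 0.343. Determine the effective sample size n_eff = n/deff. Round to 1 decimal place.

263.5

deff = 1 + (48 − 1)·0.343 = 1 + 16.121 = 17.121.
n_eff = 4512 / 17.121 = 263.5.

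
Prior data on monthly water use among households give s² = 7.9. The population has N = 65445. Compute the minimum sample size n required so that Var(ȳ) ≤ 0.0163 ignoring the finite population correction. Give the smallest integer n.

485

Without fpc, n₀ = s²/D = 7.9/0.0163 = 484.6626.
Rounding up, n = 485.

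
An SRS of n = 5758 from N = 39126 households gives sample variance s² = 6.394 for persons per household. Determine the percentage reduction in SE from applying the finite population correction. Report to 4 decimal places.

f = n/N = 5758/39126 = 0.14716557.
SE_no-fpc = √(s²/n) = 0.033323491; SE_fpc = √((1−f)s²/n) = 0.030773922.
Ratio = √(1−f) = 0.92349035. Reduction = 100·(1 − 0.92349035) = 7.6510%.

7.6510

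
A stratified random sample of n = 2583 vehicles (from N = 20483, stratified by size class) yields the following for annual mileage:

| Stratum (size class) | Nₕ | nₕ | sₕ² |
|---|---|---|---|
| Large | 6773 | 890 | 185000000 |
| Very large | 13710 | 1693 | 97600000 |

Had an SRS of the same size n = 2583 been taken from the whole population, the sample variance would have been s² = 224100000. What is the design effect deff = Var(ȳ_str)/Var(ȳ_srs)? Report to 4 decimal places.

Var(ȳ_str) = Σ Wₕ²(1−fₕ)sₕ²/nₕ with Wₕ = Nₕ/20483:
  Large: (6773/20483)²·(1−890/6773)·185000000/890 = 19741.244
  Very large: (13710/20483)²·(1−1693/13710)·97600000/1693 = 22638.062
  → Var(ȳ_str) = 42379.306.
Var(ȳ_srs) = (1 − 2583/20483)·224100000/2583 = 75818.802.
deff = 42379.306 / 75818.802 = 0.5590.

0.5590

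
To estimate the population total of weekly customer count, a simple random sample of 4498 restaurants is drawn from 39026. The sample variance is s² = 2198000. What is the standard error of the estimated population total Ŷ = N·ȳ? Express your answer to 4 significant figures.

811500

Var(Ŷ) = N²·Var(ȳ) = N²·(1 − n/N)·s²/n.
f = 4498/39026 = 0.11525650; Var(ȳ) = 0.88474350·2198000/4498 = 432.3402.
Var(Ŷ) = 39026² · 432.3402 = 6.5846652 × 10^11.
SE(Ŷ) = √(6.5846652 × 10^11) = 811500.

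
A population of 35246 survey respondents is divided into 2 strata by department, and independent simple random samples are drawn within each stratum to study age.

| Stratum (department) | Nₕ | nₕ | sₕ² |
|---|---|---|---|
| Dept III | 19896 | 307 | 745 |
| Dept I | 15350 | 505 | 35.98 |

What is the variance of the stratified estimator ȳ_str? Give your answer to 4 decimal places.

0.7744

Var(ȳ_str) = Σₕ Wₕ²(1 − fₕ)sₕ²/nₕ with Wₕ = Nₕ/N, N = 35246.
Dept III: Wₕ = 0.56448959; term = 0.56448959²·(1 − 0.01543024)·745/307 = 0.76133582.
Dept I: Wₕ = 0.43551041; term = 0.43551041²·(1 − 0.03289902)·35.98/505 = 0.01306889.
Sum = 0.77440471.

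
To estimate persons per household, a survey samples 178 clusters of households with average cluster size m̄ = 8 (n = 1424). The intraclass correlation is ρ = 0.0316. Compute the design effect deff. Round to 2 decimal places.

1.22

deff = 1 + (8 − 1)·0.0316 = 1 + 0.2212 = 1.2212.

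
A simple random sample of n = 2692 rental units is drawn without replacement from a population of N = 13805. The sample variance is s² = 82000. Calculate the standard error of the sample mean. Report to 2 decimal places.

Under SRS without replacement, Var(ȳ) = (1 − f)·s²/n with f = n/N = 2692/13805 = 0.19500181.
Var(ȳ) = (1 − 0.19500181)·82000/2692 = 0.80499819·30.460624 = 24.520747.
SE(ȳ) = √(24.520747) = 4.95.

4.95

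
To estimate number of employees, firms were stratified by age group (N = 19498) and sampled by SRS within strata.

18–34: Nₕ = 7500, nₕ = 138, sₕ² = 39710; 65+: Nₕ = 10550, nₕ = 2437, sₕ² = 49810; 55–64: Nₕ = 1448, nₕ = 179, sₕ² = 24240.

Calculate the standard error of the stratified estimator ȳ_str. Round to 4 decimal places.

Var(ȳ_str) = Σₕ Wₕ²(1 − fₕ)sₕ²/nₕ with Wₕ = Nₕ/N, N = 19498.
18–34: Wₕ = 0.38465484; term = 0.38465484²·(1 − 0.01840000)·39710/138 = 41.792442.
65+: Wₕ = 0.54108114; term = 0.54108114²·(1 − 0.23099526)·49810/2437 = 4.6016631.
55–64: Wₕ = 0.07426403; term = 0.07426403²·(1 − 0.12361878)·24240/179 = 0.65453012.
Sum = 47.048635.
SE = √(47.048635) = 6.8592.

6.8592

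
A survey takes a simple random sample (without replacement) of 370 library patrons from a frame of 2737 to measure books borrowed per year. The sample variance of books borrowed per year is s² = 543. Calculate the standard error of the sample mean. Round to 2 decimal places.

Under SRS without replacement, Var(ȳ) = (1 − f)·s²/n with f = n/N = 370/2737 = 0.13518451.
Var(ȳ) = (1 − 0.13518451)·543/370 = 0.86481549·1.4675676 = 1.2691752.
SE(ȳ) = √(1.2691752) = 1.13.

1.13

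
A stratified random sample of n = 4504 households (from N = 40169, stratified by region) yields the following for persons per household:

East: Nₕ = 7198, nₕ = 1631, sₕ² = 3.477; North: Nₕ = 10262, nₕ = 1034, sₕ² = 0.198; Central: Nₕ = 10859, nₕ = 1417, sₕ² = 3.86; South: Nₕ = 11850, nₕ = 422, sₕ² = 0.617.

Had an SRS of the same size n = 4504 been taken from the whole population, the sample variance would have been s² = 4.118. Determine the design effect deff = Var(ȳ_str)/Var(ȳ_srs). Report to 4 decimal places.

Var(ȳ_str) = Σ Wₕ²(1−fₕ)sₕ²/nₕ with Wₕ = Nₕ/40169:
  East: (7198/40169)²·(1−1631/7198)·3.477/1631 = 5.2942172 × 10^-5
  North: (10262/40169)²·(1−1034/10262)·0.198/1034 = 1.1238341 × 10^-5
  Central: (10859/40169)²·(1−1417/10859)·3.86/1417 = 1.7309688 × 10^-4
  South: (11850/40169)²·(1−422/11850)·0.617/422 = 1.227098 × 10^-4
  → Var(ȳ_str) = 3.5998719 × 10^-4.
Var(ȳ_srs) = (1 − 4504/40169)·4.118/4504 = 8.1178154 × 10^-4.
deff = (3.5998719 × 10^-4) / (8.1178154 × 10^-4) = 0.4435.

0.4435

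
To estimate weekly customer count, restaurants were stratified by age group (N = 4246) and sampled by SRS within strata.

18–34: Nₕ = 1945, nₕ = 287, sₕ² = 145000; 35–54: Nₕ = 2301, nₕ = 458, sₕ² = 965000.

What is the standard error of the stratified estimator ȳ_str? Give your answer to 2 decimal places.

24.21

Var(ȳ_str) = Σₕ Wₕ²(1 − fₕ)sₕ²/nₕ with Wₕ = Nₕ/N, N = 4246.
18–34: Wₕ = 0.45807819; term = 0.45807819²·(1 − 0.14755784)·145000/287 = 90.371243.
35–54: Wₕ = 0.54192181; term = 0.54192181²·(1 − 0.19904389)·965000/458 = 495.61428.
Sum = 585.98552.
SE = √(585.98552) = 24.21.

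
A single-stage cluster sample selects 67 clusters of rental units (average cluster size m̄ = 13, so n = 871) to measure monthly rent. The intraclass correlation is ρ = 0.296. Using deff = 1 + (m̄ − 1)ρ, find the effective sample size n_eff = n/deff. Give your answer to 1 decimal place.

191.3

deff = 1 + (13 − 1)·0.296 = 1 + 3.552 = 4.552.
n_eff = 871 / 4.552 = 191.3.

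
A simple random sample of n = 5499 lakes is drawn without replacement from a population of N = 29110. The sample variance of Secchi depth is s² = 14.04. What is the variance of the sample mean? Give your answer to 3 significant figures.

0.00207

Under SRS without replacement, Var(ȳ) = (1 − f)·s²/n with f = n/N = 5499/29110 = 0.18890416.
Var(ȳ) = (1 − 0.18890416)·14.04/5499 = 0.81109584·0.0025531915 = 0.002070883.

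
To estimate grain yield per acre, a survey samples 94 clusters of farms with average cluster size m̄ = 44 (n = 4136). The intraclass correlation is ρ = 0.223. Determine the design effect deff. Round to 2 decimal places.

10.59

deff = 1 + (44 − 1)·0.223 = 1 + 9.589 = 10.589.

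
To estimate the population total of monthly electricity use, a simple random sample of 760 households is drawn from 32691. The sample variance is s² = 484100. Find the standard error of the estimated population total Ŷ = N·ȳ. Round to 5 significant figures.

Var(Ŷ) = N²·Var(ȳ) = N²·(1 − n/N)·s²/n.
f = 760/32691 = 0.02324799; Var(ȳ) = 0.97675201·484100/760 = 622.16533.
Var(Ŷ) = 32691² · 622.16533 = 6.6490901 × 10^11.
SE(Ŷ) = √(6.6490901 × 10^11) = 815420.

815420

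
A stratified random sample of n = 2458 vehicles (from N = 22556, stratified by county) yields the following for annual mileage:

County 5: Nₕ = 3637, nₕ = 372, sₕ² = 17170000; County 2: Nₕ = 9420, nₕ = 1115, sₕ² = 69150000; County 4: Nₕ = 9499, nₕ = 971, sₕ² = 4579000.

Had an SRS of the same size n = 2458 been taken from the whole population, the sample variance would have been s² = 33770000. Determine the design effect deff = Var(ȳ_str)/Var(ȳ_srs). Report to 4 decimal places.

Var(ȳ_str) = Σ Wₕ²(1−fₕ)sₕ²/nₕ with Wₕ = Nₕ/22556:
  County 5: (3637/22556)²·(1−372/3637)·17170000/372 = 1077.2827
  County 2: (9420/22556)²·(1−1115/9420)·69150000/1115 = 9536.383
  County 4: (9499/22556)²·(1−971/9499)·4579000/971 = 750.84851
  → Var(ȳ_str) = 11364.514.
Var(ȳ_srs) = (1 − 2458/22556)·33770000/2458 = 12241.649.
deff = 11364.514 / 12241.649 = 0.9283.

0.9283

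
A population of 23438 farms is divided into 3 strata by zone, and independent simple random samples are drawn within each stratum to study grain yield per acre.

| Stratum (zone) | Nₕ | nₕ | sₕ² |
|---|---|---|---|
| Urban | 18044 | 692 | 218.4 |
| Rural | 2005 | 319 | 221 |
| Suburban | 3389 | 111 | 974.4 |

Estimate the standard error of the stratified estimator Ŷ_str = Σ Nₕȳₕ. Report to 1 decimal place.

14095.3

Var(Ŷ_str) = Σₕ Nₕ²(1 − fₕ)sₕ²/nₕ.
Urban: 18044²·(1 − 692/18044)·218.4/692 = 9.881637 × 10^7.
Rural: 2005²·(1 − 319/2005)·221/319 = 2.341928 × 10^6.
Suburban: 3389²·(1 − 111/3389)·974.4/111 = 9.7520252 × 10^7.
Sum = 1.9867855 × 10^8.
SE = √(1.9867855 × 10^8) = 14095.3.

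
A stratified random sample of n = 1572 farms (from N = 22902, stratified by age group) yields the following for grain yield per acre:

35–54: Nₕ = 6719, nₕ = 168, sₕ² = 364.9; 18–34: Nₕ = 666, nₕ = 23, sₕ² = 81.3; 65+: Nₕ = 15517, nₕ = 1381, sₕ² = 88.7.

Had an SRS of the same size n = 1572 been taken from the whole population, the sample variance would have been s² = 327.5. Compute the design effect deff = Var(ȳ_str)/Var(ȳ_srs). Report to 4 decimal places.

1.0927

Var(ȳ_str) = Σ Wₕ²(1−fₕ)sₕ²/nₕ with Wₕ = Nₕ/22902:
  35–54: (6719/22902)²·(1−168/6719)·364.9/168 = 0.18227621
  18–34: (666/22902)²·(1−23/666)·81.3/23 = 0.0028860317
  65+: (15517/22902)²·(1−1381/15517)·88.7/1381 = 0.026860706
  → Var(ȳ_str) = 0.21202295.
Var(ȳ_srs) = (1 − 1572/22902)·327.5/1572 = 0.19403327.
deff = 0.21202295 / 0.19403327 = 1.0927.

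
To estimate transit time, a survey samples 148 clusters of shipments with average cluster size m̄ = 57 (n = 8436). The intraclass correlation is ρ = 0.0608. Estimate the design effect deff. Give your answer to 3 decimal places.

deff = 1 + (57 − 1)·0.0608 = 1 + 3.4048 = 4.4048.

4.405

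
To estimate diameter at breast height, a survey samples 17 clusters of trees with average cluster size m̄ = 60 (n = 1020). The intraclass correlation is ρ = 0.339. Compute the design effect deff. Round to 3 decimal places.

deff = 1 + (60 − 1)·0.339 = 1 + 20.001 = 21.001.

21.001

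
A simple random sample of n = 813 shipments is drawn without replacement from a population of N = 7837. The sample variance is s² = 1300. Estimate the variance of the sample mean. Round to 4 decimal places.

1.4331

Under SRS without replacement, Var(ȳ) = (1 − f)·s²/n with f = n/N = 813/7837 = 0.10373868.
Var(ȳ) = (1 − 0.10373868)·1300/813 = 0.89626132·1.599016 = 1.4331362.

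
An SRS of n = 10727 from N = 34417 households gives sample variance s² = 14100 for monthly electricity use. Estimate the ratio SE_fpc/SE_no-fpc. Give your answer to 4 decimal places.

f = n/N = 10727/34417 = 0.31167737.
SE_no-fpc = √(s²/n) = 1.1464904; SE_fpc = √((1−f)s²/n) = 0.95118817.
Ratio = √(1−f) = 0.82965211.

0.8297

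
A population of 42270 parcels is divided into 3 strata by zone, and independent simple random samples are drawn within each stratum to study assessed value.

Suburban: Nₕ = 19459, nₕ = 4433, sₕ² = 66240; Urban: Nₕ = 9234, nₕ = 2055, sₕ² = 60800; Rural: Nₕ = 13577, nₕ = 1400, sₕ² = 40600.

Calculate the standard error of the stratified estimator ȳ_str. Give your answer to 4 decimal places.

Var(ȳ_str) = Σₕ Wₕ²(1 − fₕ)sₕ²/nₕ with Wₕ = Nₕ/N, N = 42270.
Suburban: Wₕ = 0.46035013; term = 0.46035013²·(1 − 0.22781232)·66240/4433 = 2.4452429.
Urban: Wₕ = 0.21845280; term = 0.21845280²·(1 − 0.22254711)·60800/2055 = 1.0976935.
Rural: Wₕ = 0.32119707; term = 0.32119707²·(1 − 0.10311556)·40600/1400 = 2.6833519.
Sum = 6.2262883.
SE = √(6.2262883) = 2.4953.

2.4953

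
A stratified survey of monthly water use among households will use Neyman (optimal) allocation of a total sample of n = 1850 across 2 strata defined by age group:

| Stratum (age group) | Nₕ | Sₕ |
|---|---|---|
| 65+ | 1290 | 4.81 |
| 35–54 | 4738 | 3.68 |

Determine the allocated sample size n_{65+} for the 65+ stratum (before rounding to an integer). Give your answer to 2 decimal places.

485.56

Neyman allocation: nₕ = n·NₕSₕ / Σⱼ NⱼSⱼ.
Σ NⱼSⱼ = 1290·4.81 + 4738·3.68 = 23640.74.
n_{65+} = 1850·1290·4.81 / 23640.74 = 485.56.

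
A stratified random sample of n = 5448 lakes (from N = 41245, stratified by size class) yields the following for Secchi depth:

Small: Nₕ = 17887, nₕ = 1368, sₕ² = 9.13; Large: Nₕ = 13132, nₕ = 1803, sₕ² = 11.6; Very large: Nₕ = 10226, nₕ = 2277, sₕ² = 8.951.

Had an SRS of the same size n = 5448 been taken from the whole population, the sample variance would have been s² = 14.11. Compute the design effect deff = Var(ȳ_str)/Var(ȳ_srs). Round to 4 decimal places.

Var(ȳ_str) = Σ Wₕ²(1−fₕ)sₕ²/nₕ with Wₕ = Nₕ/41245:
  Small: (17887/41245)²·(1−1368/17887)·9.13/1368 = 0.0011592132
  Large: (13132/41245)²·(1−1803/13132)·11.6/1803 = 5.6265489 × 10^-4
  Very large: (10226/41245)²·(1−2277/10226)·8.951/2277 = 1.8783832 × 10^-4
  → Var(ȳ_str) = 0.0019097064.
Var(ȳ_srs) = (1 − 5448/41245)·14.11/5448 = 0.0022478392.
deff = 0.0019097064 / 0.0022478392 = 0.8496.

0.8496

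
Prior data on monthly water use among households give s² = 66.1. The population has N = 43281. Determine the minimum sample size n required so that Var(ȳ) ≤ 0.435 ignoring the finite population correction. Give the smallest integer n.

Without fpc, n₀ = s²/D = 66.1/0.435 = 151.9540.
Rounding up, n = 152.

152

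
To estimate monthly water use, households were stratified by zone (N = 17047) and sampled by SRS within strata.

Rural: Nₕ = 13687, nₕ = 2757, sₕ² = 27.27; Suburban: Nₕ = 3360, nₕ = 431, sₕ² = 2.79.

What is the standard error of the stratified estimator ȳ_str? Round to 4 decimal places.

0.0729

Var(ȳ_str) = Σₕ Wₕ²(1 − fₕ)sₕ²/nₕ with Wₕ = Nₕ/N, N = 17047.
Rural: Wₕ = 0.80289787; term = 0.80289787²·(1 − 0.20143202)·27.27/2757 = 0.0050919119.
Suburban: Wₕ = 0.19710213; term = 0.19710213²·(1 − 0.12827381)·2.79/431 = 2.1922479 × 10^-4.
Sum = 0.0053111367.
SE = √(0.0053111367) = 0.0729.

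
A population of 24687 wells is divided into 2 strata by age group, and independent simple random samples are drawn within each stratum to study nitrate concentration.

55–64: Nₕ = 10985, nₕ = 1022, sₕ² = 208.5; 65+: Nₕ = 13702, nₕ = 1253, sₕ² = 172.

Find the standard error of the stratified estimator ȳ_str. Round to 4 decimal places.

0.2740

Var(ȳ_str) = Σₕ Wₕ²(1 − fₕ)sₕ²/nₕ with Wₕ = Nₕ/N, N = 24687.
55–64: Wₕ = 0.44497104; term = 0.44497104²·(1 − 0.09303596)·208.5/1022 = 0.036636057.
65+: Wₕ = 0.55502896; term = 0.55502896²·(1 − 0.09144650)·172/1253 = 0.03842016.
Sum = 0.075056217.
SE = √(0.075056217) = 0.2740.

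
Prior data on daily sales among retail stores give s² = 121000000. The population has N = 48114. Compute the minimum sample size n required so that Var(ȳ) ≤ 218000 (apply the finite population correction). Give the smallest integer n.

549

Without fpc, n₀ = s²/D = 121000000/218000 = 555.0459.
With fpc, (1 − n/N)·s²/n ≤ D requires n ≥ n₀/(1 + n₀/N) = 555.0459/(1 + 555.0459/48114) = 548.7159.
Rounding up, n = 549.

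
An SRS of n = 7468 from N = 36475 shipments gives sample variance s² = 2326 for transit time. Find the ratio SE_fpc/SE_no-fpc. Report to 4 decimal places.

f = n/N = 7468/36475 = 0.20474297.
SE_no-fpc = √(s²/n) = 0.55808802; SE_fpc = √((1−f)s²/n) = 0.49768718.
Ratio = √(1−f) = 0.89177185.

0.8918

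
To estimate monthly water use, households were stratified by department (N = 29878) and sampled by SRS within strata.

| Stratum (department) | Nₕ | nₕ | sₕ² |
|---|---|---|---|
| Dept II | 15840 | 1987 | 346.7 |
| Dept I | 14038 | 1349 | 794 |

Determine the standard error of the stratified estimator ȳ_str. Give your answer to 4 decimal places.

0.4004

Var(ȳ_str) = Σₕ Wₕ²(1 − fₕ)sₕ²/nₕ with Wₕ = Nₕ/N, N = 29878.
Dept II: Wₕ = 0.53015597; term = 0.53015597²·(1 − 0.12544192)·346.7/1987 = 0.042889594.
Dept I: Wₕ = 0.46984403; term = 0.46984403²·(1 − 0.09609631)·794/1349 = 0.11744598.
Sum = 0.16033557.
SE = √(0.16033557) = 0.4004.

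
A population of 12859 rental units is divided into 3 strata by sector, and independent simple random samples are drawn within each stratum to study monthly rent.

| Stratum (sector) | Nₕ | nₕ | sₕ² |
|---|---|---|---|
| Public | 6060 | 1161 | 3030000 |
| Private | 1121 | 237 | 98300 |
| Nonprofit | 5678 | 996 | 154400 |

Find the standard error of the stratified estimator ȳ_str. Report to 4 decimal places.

Var(ȳ_str) = Σₕ Wₕ²(1 − fₕ)sₕ²/nₕ with Wₕ = Nₕ/N, N = 12859.
Public: Wₕ = 0.47126526; term = 0.47126526²·(1 − 0.19158416)·3030000/1161 = 468.57173.
Private: Wₕ = 0.08717630; term = 0.08717630²·(1 − 0.21141838)·98300/237 = 2.4856997.
Nonprofit: Wₕ = 0.44155844; term = 0.44155844²·(1 − 0.17541388)·154400/996 = 24.923003.
Sum = 495.98043.
SE = √(495.98043) = 22.2706.

22.2706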